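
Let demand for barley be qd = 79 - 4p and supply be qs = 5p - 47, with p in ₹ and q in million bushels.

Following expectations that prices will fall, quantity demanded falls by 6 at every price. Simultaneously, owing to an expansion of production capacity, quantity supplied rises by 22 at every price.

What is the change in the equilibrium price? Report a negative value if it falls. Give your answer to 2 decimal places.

-3.11

Initially, 79 - 4p = 5p - 47, so 126 = 9p and p = 14, q = 23.
After the shift, demand is qd = 73 - 4p and supply is qs = 5p - 25.
Clearing the new market: 73 - 4p = 5p - 25, so p = 98/9 ≈ 10.8889 and q = 265/9 ≈ 29.4444.
Δp = 10.8889 − 14 = -3.11.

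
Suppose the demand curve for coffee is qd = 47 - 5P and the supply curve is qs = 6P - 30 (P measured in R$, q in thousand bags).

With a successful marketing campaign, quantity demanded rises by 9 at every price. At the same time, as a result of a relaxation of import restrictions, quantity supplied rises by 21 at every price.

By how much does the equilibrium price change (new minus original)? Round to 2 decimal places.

-1.09

Original equilibrium: 47 - 5P = 6P - 30 gives 77 = 11P, so P = 7 and q = 12.
With the change applied: demand qd = 56 - 5P, supply qs = 6P - 9.
New equilibrium: 56 - 5P = 6P - 9 ⇒ 65 = 11P ⇒ P = 65/11 ≈ 5.9091, q = 291/11 ≈ 26.4545.
ΔP = 5.9091 − 7 = -1.09.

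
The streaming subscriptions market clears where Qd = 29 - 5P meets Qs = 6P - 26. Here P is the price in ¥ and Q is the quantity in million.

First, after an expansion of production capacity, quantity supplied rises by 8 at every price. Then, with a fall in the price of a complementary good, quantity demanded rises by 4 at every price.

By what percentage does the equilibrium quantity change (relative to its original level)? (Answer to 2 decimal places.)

Initially, 29 - 5P = 6P - 26, so 55 = 11P and P = 5, Q = 4.
After the shift, demand is Qd = 33 - 5P and supply is Qs = 6P - 18.
Clearing the new market: 33 - 5P = 6P - 18, so P = 51/11 ≈ 4.6364 and Q = 108/11 ≈ 9.8182.
%ΔQ = (9.8182 − 4) / 4 × 100 = +145.45%.

+145.45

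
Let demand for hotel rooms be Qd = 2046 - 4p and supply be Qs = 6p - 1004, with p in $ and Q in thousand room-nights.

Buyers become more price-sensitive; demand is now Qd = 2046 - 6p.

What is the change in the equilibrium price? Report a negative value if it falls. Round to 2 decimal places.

-50.83

Solve the original market: 2046 - 4p = 6p - 1004, hence p = 305 and Q = 826.
The new curves are Qd = 2046 - 6p (demand) and Qs = 6p - 1004 (supply).
Clearing the new market: 2046 - 6p = 6p - 1004, so p = 1525/6 ≈ 254.1667 and Q = 521.
Δp = 254.1667 − 305 = -50.83.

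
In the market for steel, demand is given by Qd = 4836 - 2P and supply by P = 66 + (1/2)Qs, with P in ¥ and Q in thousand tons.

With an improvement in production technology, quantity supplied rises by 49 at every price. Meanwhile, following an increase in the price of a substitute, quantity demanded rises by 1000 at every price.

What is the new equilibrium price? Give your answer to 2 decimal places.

Initially, 4836 - 2P = 2P - 132, so 4968 = 4P and P = 1242, Q = 2352.
The shock moves the curves to Qd = 5836 - 2P and Qs = 2P - 83.
Equate the new curves: 5836 - 2P = 2P - 83, giving 5919 = 4P, P = 1479.75, Q = 2876.5.

1479.75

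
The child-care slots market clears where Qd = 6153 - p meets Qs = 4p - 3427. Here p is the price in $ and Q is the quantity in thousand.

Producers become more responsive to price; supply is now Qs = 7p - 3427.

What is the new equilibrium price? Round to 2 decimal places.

Initially, 6153 - p = 4p - 3427, so 9580 = 5p and p = 1916, Q = 4237.
After the shift, demand is Qd = 6153 - p and supply is Qs = 7p - 3427.
Equate the new curves: 6153 - p = 7p - 3427, giving 9580 = 8p, p = 1197.5, Q = 4955.5.

1197.50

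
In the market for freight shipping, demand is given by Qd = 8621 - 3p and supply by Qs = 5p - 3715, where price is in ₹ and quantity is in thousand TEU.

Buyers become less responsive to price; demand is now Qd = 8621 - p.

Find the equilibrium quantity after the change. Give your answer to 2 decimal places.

Initially, 8621 - 3p = 5p - 3715, so 12336 = 8p and p = 1542, Q = 3995.
The new curves are Qd = 8621 - p (demand) and Qs = 5p - 3715 (supply).
Equate the new curves: 8621 - p = 5p - 3715, giving 12336 = 6p, p = 2056, Q = 6565.

6565.00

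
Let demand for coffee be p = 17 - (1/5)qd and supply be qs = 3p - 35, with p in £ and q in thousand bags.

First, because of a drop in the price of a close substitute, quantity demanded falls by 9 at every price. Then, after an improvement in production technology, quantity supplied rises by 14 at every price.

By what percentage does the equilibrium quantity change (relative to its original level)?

Initially, 85 - 5p = 3p - 35, so 120 = 8p and p = 15, q = 10.
With the change applied: demand qd = 76 - 5p, supply qs = 3p - 21.
Equate the new curves: 76 - 5p = 3p - 21, giving 97 = 8p, p = 12.125, q = 15.375.
%Δq = (15.375 − 10) / 10 × 100 = +53.75%.

+53.75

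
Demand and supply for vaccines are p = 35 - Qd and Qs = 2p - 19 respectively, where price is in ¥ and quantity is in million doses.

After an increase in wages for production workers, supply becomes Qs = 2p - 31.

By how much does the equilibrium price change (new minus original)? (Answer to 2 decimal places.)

+4.00

Before the shock: 35 - p = 2p - 19 ⇒ 54 = 3p ⇒ p = 18, Q = 17.
The new curves are Qd = 35 - p (demand) and Qs = 2p - 31 (supply).
Clearing the new market: 35 - p = 2p - 31, so p = 22 and Q = 13.
Δp = 22 − 18 = +4.00.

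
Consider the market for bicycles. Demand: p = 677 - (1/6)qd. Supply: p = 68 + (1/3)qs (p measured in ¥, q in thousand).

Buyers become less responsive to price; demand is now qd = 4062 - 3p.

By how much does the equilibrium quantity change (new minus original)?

+711

Before the shock: 4062 - 6p = 3p - 204 ⇒ 4266 = 9p ⇒ p = 474, q = 1218.
After the shift, demand is qd = 4062 - 3p and supply is qs = 3p - 204.
Setting them equal: 4062 - 3p = 3p - 204 → 4266 = 6p, so p = 711 and q = 1929.
Δq = 1929 − 1218 = +711.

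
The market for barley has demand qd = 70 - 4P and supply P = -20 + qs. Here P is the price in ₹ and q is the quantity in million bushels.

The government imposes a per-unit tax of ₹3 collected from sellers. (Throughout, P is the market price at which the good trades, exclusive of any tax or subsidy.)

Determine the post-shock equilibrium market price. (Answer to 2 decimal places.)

Original equilibrium: 70 - 4P = P + 20 gives 50 = 5P, so P = 10 and q = 30.
Since sellers keep the price net of the tax, the effective supply curve becomes qs = P + 17.
Setting them equal: 70 - 4P = P + 17 → 53 = 5P, so P = 10.6 and q = 27.6.

10.60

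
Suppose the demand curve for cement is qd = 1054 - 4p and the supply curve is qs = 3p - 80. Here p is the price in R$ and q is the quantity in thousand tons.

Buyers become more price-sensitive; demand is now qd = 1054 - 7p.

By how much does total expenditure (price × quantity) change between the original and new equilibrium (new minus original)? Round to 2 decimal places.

-36265.32

Original equilibrium: 1054 - 4p = 3p - 80 gives 1134 = 7p, so p = 162 and q = 406.
With the change applied: demand qd = 1054 - 7p, supply qs = 3p - 80.
New equilibrium: 1054 - 7p = 3p - 80 ⇒ 1134 = 10p ⇒ p = 113.4, q = 260.2.
Expenditure moves from 162×406 = 65772 to 113.4×260.2 = 29506.68; change = -36265.32.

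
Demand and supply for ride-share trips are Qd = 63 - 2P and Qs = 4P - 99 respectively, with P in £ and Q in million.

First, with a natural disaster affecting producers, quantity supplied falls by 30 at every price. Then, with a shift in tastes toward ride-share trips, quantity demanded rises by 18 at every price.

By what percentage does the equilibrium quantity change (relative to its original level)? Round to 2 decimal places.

Initially, 63 - 2P = 4P - 99, so 162 = 6P and P = 27, Q = 9.
With the change applied: demand Qd = 81 - 2P, supply Qs = 4P - 129.
Setting them equal: 81 - 2P = 4P - 129 → 210 = 6P, so P = 35 and Q = 11.
%ΔQ = (11 − 9) / 9 × 100 = +22.22%.

+22.22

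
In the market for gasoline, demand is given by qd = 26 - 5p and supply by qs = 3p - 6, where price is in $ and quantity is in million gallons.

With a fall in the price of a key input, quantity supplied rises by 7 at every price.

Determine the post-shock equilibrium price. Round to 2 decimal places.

3.13

Original equilibrium: 26 - 5p = 3p - 6 gives 32 = 8p, so p = 4 and q = 6.
The new curves are qd = 26 - 5p (demand) and qs = 3p + 1 (supply).
New equilibrium: 26 - 5p = 3p + 1 ⇒ 25 = 8p ⇒ p = 3.125, q = 10.375.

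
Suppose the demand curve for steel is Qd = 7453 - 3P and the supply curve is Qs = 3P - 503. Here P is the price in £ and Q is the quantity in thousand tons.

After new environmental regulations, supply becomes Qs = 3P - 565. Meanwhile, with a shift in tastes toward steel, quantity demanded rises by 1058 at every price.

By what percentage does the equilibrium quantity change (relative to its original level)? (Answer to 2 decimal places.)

Solve the original market: 7453 - 3P = 3P - 503, hence P = 1326 and Q = 3475.
The new curves are Qd = 8511 - 3P (demand) and Qs = 3P - 565 (supply).
New equilibrium: 8511 - 3P = 3P - 565 ⇒ 9076 = 6P ⇒ P = 4538/3 ≈ 1512.6667, Q = 3973.
%ΔQ = (3973 − 3475) / 3475 × 100 = +14.33%.

+14.33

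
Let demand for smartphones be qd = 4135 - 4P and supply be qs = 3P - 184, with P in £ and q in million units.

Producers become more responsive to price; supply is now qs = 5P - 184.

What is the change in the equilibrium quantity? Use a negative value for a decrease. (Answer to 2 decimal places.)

Solve the original market: 4135 - 4P = 3P - 184, hence P = 617 and q = 1667.
With the change applied: demand qd = 4135 - 4P, supply qs = 5P - 184.
New equilibrium: 4135 - 4P = 5P - 184 ⇒ 4319 = 9P ⇒ P = 4319/9 ≈ 479.8889, q = 19939/9 ≈ 2215.4444.
Δq = 2215.4444 − 1667 = +548.44.

+548.44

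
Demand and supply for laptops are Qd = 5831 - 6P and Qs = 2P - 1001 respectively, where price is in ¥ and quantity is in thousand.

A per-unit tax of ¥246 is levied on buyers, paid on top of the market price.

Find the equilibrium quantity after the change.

338

Before the shock: 5831 - 6P = 2P - 1001 ⇒ 6832 = 8P ⇒ P = 854, Q = 707.
Since buyers pay the price plus the tax, the effective demand curve becomes Qd = 4355 - 6P.
Equate the new curves: 4355 - 6P = 2P - 1001, giving 5356 = 8P, P = 669.5, Q = 338.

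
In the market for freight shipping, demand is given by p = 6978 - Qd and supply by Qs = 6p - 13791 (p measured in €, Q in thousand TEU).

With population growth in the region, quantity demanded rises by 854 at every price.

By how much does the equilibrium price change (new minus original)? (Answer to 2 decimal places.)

Solve the original market: 6978 - p = 6p - 13791, hence p = 2967 and Q = 4011.
The shock moves the curves to Qd = 7832 - p and Qs = 6p - 13791.
Setting them equal: 7832 - p = 6p - 13791 → 21623 = 7p, so p = 3089 and Q = 4743.
Δp = 3089 − 2967 = +122.00.

+122.00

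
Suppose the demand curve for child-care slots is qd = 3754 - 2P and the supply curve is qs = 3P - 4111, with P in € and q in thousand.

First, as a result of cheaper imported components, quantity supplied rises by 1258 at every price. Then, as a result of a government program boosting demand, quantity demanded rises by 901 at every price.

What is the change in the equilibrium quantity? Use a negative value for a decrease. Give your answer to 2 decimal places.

Initially, 3754 - 2P = 3P - 4111, so 7865 = 5P and P = 1573, q = 608.
The shock moves the curves to qd = 4655 - 2P and qs = 3P - 2853.
New equilibrium: 4655 - 2P = 3P - 2853 ⇒ 7508 = 5P ⇒ P = 1501.6, q = 1651.8.
Δq = 1651.8 − 608 = +1043.80.

+1043.80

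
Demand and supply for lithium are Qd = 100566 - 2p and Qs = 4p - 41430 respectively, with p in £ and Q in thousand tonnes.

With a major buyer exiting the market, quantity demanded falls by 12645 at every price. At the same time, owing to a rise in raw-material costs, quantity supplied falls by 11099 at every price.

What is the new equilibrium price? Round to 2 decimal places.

23408.33

Original equilibrium: 100566 - 2p = 4p - 41430 gives 141996 = 6p, so p = 23666 and Q = 53234.
The new curves are Qd = 87921 - 2p (demand) and Qs = 4p - 52529 (supply).
New equilibrium: 87921 - 2p = 4p - 52529 ⇒ 140450 = 6p ⇒ p = 70225/3 ≈ 23408.3333, Q = 123313/3 ≈ 41104.3333.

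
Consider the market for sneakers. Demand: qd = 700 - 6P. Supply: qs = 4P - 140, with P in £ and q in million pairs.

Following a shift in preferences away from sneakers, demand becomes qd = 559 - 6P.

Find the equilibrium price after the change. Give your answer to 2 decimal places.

Original equilibrium: 700 - 6P = 4P - 140 gives 840 = 10P, so P = 84 and q = 196.
After the shift, demand is qd = 559 - 6P and supply is qs = 4P - 140.
New equilibrium: 559 - 6P = 4P - 140 ⇒ 699 = 10P ⇒ P = 69.9, q = 139.6.

69.90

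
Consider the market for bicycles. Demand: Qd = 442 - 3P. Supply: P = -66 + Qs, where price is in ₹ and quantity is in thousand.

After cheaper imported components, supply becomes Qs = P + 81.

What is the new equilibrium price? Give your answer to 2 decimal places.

Original equilibrium: 442 - 3P = P + 66 gives 376 = 4P, so P = 94 and Q = 160.
The shock moves the curves to Qd = 442 - 3P and Qs = P + 81.
New equilibrium: 442 - 3P = P + 81 ⇒ 361 = 4P ⇒ P = 90.25, Q = 171.25.

90.25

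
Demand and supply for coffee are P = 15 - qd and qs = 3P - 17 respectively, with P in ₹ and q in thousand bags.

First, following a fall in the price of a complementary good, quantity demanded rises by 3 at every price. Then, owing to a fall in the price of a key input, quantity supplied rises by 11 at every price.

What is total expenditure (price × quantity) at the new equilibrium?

Initially, 15 - P = 3P - 17, so 32 = 4P and P = 8, q = 7.
After the shift, demand is qd = 18 - P and supply is qs = 3P - 6.
Clearing the new market: 18 - P = 3P - 6, so P = 6 and q = 12.
New expenditure = 6 × 12 = 72.

72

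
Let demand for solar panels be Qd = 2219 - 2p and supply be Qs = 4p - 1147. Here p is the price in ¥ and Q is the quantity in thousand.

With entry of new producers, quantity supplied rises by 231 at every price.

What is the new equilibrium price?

522.5

Original equilibrium: 2219 - 2p = 4p - 1147 gives 3366 = 6p, so p = 561 and Q = 1097.
The new curves are Qd = 2219 - 2p (demand) and Qs = 4p - 916 (supply).
New equilibrium: 2219 - 2p = 4p - 916 ⇒ 3135 = 6p ⇒ p = 522.5, Q = 1174.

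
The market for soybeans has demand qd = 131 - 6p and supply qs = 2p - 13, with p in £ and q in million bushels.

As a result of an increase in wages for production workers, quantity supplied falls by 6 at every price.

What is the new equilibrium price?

18.75

Before the shock: 131 - 6p = 2p - 13 ⇒ 144 = 8p ⇒ p = 18, q = 23.
After the shift, demand is qd = 131 - 6p and supply is qs = 2p - 19.
Clearing the new market: 131 - 6p = 2p - 19, so p = 18.75 and q = 18.5.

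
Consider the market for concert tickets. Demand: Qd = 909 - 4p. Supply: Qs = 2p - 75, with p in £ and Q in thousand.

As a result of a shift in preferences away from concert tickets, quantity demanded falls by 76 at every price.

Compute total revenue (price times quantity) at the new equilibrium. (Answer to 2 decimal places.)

Initially, 909 - 4p = 2p - 75, so 984 = 6p and p = 164, Q = 253.
The shock moves the curves to Qd = 833 - 4p and Qs = 2p - 75.
Setting them equal: 833 - 4p = 2p - 75 → 908 = 6p, so p = 454/3 ≈ 151.3333 and Q = 683/3 ≈ 227.6667.
New expenditure = 151.3333 × 227.6667 = 34453.56.

34453.56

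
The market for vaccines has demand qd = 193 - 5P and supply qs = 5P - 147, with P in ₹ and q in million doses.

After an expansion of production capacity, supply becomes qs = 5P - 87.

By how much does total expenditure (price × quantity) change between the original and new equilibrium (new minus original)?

+702

Before the shock: 193 - 5P = 5P - 147 ⇒ 340 = 10P ⇒ P = 34, q = 23.
After the shift, demand is qd = 193 - 5P and supply is qs = 5P - 87.
Setting them equal: 193 - 5P = 5P - 87 → 280 = 10P, so P = 28 and q = 53.
Expenditure moves from 34×23 = 782 to 28×53 = 1484; change = +702.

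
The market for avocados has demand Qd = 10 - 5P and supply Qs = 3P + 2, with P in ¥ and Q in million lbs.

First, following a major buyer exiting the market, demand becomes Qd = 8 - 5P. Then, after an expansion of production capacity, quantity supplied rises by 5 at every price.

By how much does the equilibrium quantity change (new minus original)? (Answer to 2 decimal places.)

Solve the original market: 10 - 5P = 3P + 2, hence P = 1 and Q = 5.
The shock moves the curves to Qd = 8 - 5P and Qs = 3P + 7.
Equate the new curves: 8 - 5P = 3P + 7, giving 1 = 8P, P = 0.125, Q = 7.375.
ΔQ = 7.375 − 5 = +2.38.

+2.38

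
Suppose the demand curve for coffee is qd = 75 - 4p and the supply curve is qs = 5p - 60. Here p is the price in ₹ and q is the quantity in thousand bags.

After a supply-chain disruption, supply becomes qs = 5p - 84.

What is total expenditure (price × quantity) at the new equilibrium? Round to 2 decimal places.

76.56

Initially, 75 - 4p = 5p - 60, so 135 = 9p and p = 15, q = 15.
The new curves are qd = 75 - 4p (demand) and qs = 5p - 84 (supply).
Setting them equal: 75 - 4p = 5p - 84 → 159 = 9p, so p = 53/3 ≈ 17.6667 and q = 13/3 ≈ 4.3333.
New expenditure = 17.6667 × 4.3333 = 76.56.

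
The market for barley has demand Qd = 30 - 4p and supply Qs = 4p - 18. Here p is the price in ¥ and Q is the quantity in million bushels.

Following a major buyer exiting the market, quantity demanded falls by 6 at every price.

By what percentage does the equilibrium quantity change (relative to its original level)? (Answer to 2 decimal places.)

Solve the original market: 30 - 4p = 4p - 18, hence p = 6 and Q = 6.
The new curves are Qd = 24 - 4p (demand) and Qs = 4p - 18 (supply).
New equilibrium: 24 - 4p = 4p - 18 ⇒ 42 = 8p ⇒ p = 5.25, Q = 3.
%ΔQ = (3 − 6) / 6 × 100 = -50.00%.

-50.00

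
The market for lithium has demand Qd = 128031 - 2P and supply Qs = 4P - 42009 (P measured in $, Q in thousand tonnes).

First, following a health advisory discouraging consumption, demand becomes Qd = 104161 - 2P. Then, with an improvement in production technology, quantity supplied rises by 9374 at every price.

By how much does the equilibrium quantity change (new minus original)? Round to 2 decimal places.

Before the shock: 128031 - 2P = 4P - 42009 ⇒ 170040 = 6P ⇒ P = 28340, Q = 71351.
The new curves are Qd = 104161 - 2P (demand) and Qs = 4P - 32635 (supply).
Equate the new curves: 104161 - 2P = 4P - 32635, giving 136796 = 6P, P = 68398/3 ≈ 22799.3333, Q = 175687/3 ≈ 58562.3333.
ΔQ = 58562.3333 − 71351 = -12788.67.

-12788.67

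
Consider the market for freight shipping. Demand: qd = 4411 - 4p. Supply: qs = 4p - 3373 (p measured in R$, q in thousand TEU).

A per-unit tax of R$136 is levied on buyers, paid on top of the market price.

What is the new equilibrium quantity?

Before the shock: 4411 - 4p = 4p - 3373 ⇒ 7784 = 8p ⇒ p = 973, q = 519.
Since buyers pay the price plus the tax, the effective demand curve becomes qd = 3867 - 4p.
Clearing the new market: 3867 - 4p = 4p - 3373, so p = 905 and q = 247.

247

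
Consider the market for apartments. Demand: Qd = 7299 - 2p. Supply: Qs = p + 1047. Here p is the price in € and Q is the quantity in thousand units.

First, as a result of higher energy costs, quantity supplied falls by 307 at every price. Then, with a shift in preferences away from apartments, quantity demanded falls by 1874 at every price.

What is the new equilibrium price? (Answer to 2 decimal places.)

1561.67

Initially, 7299 - 2p = p + 1047, so 6252 = 3p and p = 2084, Q = 3131.
The new curves are Qd = 5425 - 2p (demand) and Qs = p + 740 (supply).
Clearing the new market: 5425 - 2p = p + 740, so p = 4685/3 ≈ 1561.6667 and Q = 6905/3 ≈ 2301.6667.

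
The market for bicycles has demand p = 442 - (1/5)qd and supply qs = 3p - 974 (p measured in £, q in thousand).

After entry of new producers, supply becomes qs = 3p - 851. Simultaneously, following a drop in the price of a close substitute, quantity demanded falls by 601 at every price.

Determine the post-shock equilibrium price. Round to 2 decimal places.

Solve the original market: 2210 - 5p = 3p - 974, hence p = 398 and q = 220.
The new curves are qd = 1609 - 5p (demand) and qs = 3p - 851 (supply).
Setting them equal: 1609 - 5p = 3p - 851 → 2460 = 8p, so p = 307.5 and q = 71.5.

307.50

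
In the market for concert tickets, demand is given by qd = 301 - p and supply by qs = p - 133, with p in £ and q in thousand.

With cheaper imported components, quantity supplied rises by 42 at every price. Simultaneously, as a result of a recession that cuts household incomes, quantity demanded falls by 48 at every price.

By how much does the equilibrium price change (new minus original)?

Before the shock: 301 - p = p - 133 ⇒ 434 = 2p ⇒ p = 217, q = 84.
With the change applied: demand qd = 253 - p, supply qs = p - 91.
Equate the new curves: 253 - p = p - 91, giving 344 = 2p, p = 172, q = 81.
Δp = 172 − 217 = -45.

-45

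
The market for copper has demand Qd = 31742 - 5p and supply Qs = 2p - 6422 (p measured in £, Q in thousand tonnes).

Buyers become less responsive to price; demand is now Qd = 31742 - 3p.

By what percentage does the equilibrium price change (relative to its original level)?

Before the shock: 31742 - 5p = 2p - 6422 ⇒ 38164 = 7p ⇒ p = 5452, Q = 4482.
After the shift, demand is Qd = 31742 - 3p and supply is Qs = 2p - 6422.
Clearing the new market: 31742 - 3p = 2p - 6422, so p = 7632.8 and Q = 8843.6.
%Δp = (7632.8 − 5452) / 5452 × 100 = +40%.

+40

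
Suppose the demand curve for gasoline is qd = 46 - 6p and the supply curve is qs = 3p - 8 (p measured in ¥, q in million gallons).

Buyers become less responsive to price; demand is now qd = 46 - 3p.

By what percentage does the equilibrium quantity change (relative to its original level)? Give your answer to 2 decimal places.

+90.00

Initially, 46 - 6p = 3p - 8, so 54 = 9p and p = 6, q = 10.
With the change applied: demand qd = 46 - 3p, supply qs = 3p - 8.
Clearing the new market: 46 - 3p = 3p - 8, so p = 9 and q = 19.
%Δq = (19 − 10) / 10 × 100 = +90.00%.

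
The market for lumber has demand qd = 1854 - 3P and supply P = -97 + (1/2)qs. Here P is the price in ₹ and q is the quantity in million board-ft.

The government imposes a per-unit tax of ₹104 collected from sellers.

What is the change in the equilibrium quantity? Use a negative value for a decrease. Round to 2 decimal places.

-124.80

Original equilibrium: 1854 - 3P = 2P + 194 gives 1660 = 5P, so P = 332 and q = 858.
Since sellers keep the price net of the tax, the effective supply curve becomes qs = 2P - 14.
Setting them equal: 1854 - 3P = 2P - 14 → 1868 = 5P, so P = 373.6 and q = 733.2.
Δq = 733.2 − 858 = -124.80.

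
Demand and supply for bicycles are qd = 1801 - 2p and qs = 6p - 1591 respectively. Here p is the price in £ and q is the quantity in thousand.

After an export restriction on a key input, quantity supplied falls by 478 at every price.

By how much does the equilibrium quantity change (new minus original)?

-119.5

Before the shock: 1801 - 2p = 6p - 1591 ⇒ 3392 = 8p ⇒ p = 424, q = 953.
The shock moves the curves to qd = 1801 - 2p and qs = 6p - 2069.
Clearing the new market: 1801 - 2p = 6p - 2069, so p = 483.75 and q = 833.5.
Δq = 833.5 − 953 = -119.5.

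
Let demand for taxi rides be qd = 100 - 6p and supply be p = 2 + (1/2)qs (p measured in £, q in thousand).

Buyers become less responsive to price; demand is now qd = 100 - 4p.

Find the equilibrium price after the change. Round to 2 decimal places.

Before the shock: 100 - 6p = 2p - 4 ⇒ 104 = 8p ⇒ p = 13, q = 22.
After the shift, demand is qd = 100 - 4p and supply is qs = 2p - 4.
Setting them equal: 100 - 4p = 2p - 4 → 104 = 6p, so p = 52/3 ≈ 17.3333 and q = 92/3 ≈ 30.6667.

17.33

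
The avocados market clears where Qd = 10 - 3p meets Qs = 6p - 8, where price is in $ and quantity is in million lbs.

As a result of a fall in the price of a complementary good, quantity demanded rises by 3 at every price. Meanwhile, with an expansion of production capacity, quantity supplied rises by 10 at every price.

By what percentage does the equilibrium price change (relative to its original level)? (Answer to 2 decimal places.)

-38.89

Initially, 10 - 3p = 6p - 8, so 18 = 9p and p = 2, Q = 4.
The shock moves the curves to Qd = 13 - 3p and Qs = 6p + 2.
Setting them equal: 13 - 3p = 6p + 2 → 11 = 9p, so p = 11/9 ≈ 1.2222 and Q = 28/3 ≈ 9.3333.
%Δp = (1.2222 − 2) / 2 × 100 = -38.89%.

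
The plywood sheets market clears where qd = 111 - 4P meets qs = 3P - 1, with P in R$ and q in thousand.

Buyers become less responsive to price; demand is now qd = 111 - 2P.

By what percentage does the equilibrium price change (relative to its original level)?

Solve the original market: 111 - 4P = 3P - 1, hence P = 16 and q = 47.
After the shift, demand is qd = 111 - 2P and supply is qs = 3P - 1.
New equilibrium: 111 - 2P = 3P - 1 ⇒ 112 = 5P ⇒ P = 22.4, q = 66.2.
%ΔP = (22.4 − 16) / 16 × 100 = +40%.

+40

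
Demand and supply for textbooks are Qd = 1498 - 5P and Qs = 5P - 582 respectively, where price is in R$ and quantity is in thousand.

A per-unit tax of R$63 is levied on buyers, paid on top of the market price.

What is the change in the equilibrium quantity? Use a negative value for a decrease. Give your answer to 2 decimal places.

Before the shock: 1498 - 5P = 5P - 582 ⇒ 2080 = 10P ⇒ P = 208, Q = 458.
Since buyers pay the price plus the tax, the effective demand curve becomes Qd = 1183 - 5P.
Equate the new curves: 1183 - 5P = 5P - 582, giving 1765 = 10P, P = 176.5, Q = 300.5.
ΔQ = 300.5 − 458 = -157.50.

-157.50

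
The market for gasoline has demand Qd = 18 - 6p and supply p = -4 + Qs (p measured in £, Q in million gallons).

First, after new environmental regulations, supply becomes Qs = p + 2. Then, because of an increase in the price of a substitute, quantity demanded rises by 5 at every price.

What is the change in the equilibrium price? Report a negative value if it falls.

Before the shock: 18 - 6p = p + 4 ⇒ 14 = 7p ⇒ p = 2, Q = 6.
With the change applied: demand Qd = 23 - 6p, supply Qs = p + 2.
Equate the new curves: 23 - 6p = p + 2, giving 21 = 7p, p = 3, Q = 5.
Δp = 3 − 2 = +1.

+1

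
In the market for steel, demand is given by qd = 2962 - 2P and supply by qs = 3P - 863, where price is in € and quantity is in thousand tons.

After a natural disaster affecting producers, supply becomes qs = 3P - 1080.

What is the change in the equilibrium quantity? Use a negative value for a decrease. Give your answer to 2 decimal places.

Solve the original market: 2962 - 2P = 3P - 863, hence P = 765 and q = 1432.
With the change applied: demand qd = 2962 - 2P, supply qs = 3P - 1080.
Equate the new curves: 2962 - 2P = 3P - 1080, giving 4042 = 5P, P = 808.4, q = 1345.2.
Δq = 1345.2 − 1432 = -86.80.

-86.80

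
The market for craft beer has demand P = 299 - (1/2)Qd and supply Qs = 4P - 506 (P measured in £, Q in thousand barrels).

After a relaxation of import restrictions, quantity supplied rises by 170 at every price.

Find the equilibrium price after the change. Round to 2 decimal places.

155.67

Solve the original market: 598 - 2P = 4P - 506, hence P = 184 and Q = 230.
After the shift, demand is Qd = 598 - 2P and supply is Qs = 4P - 336.
Clearing the new market: 598 - 2P = 4P - 336, so P = 467/3 ≈ 155.6667 and Q = 860/3 ≈ 286.6667.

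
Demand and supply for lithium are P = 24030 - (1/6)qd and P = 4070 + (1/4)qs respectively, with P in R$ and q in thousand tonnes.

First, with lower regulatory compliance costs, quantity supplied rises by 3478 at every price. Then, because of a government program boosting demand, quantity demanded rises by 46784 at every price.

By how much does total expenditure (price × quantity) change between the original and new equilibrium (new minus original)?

Initially, 144180 - 6P = 4P - 16280, so 160460 = 10P and P = 16046, q = 47904.
With the change applied: demand qd = 190964 - 6P, supply qs = 4P - 12802.
Equate the new curves: 190964 - 6P = 4P - 12802, giving 203766 = 10P, P = 20376.6, q = 68704.4.
Expenditure moves from 16046×47904 = 768667584 to 20376.6×68704.4 = 1399962077.04; change = +631294493.04.

+631294493.04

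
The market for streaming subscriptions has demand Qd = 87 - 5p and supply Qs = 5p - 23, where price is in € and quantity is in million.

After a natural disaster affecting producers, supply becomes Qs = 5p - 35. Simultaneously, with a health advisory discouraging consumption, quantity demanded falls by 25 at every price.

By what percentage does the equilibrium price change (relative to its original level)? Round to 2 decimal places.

Initially, 87 - 5p = 5p - 23, so 110 = 10p and p = 11, Q = 32.
The shock moves the curves to Qd = 62 - 5p and Qs = 5p - 35.
Setting them equal: 62 - 5p = 5p - 35 → 97 = 10p, so p = 9.7 and Q = 13.5.
%Δp = (9.7 − 11) / 11 × 100 = -11.82%.

-11.82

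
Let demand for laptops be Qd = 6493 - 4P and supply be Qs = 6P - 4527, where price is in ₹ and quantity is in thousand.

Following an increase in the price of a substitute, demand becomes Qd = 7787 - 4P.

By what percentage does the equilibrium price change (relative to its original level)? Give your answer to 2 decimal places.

Initially, 6493 - 4P = 6P - 4527, so 11020 = 10P and P = 1102, Q = 2085.
The new curves are Qd = 7787 - 4P (demand) and Qs = 6P - 4527 (supply).
Clearing the new market: 7787 - 4P = 6P - 4527, so P = 1231.4 and Q = 2861.4.
%ΔP = (1231.4 − 1102) / 1102 × 100 = +11.74%.

+11.74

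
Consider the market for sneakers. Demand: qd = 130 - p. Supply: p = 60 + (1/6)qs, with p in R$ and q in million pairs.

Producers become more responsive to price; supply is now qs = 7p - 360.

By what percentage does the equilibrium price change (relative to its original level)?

-12.5

Original equilibrium: 130 - p = 6p - 360 gives 490 = 7p, so p = 70 and q = 60.
With the change applied: demand qd = 130 - p, supply qs = 7p - 360.
Setting them equal: 130 - p = 7p - 360 → 490 = 8p, so p = 61.25 and q = 68.75.
%Δp = (61.25 − 70) / 70 × 100 = -12.5%.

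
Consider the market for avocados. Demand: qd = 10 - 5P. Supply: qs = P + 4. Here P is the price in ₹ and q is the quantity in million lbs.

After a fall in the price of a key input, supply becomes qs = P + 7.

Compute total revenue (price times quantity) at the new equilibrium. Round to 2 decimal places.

3.75

Solve the original market: 10 - 5P = P + 4, hence P = 1 and q = 5.
With the change applied: demand qd = 10 - 5P, supply qs = P + 7.
Setting them equal: 10 - 5P = P + 7 → 3 = 6P, so P = 0.5 and q = 7.5.
New expenditure = 0.5 × 7.5 = 3.75.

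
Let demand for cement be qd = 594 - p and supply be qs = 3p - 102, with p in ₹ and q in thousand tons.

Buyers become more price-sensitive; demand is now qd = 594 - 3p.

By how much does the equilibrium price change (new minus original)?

-58

Original equilibrium: 594 - p = 3p - 102 gives 696 = 4p, so p = 174 and q = 420.
With the change applied: demand qd = 594 - 3p, supply qs = 3p - 102.
Clearing the new market: 594 - 3p = 3p - 102, so p = 116 and q = 246.
Δp = 116 − 174 = -58.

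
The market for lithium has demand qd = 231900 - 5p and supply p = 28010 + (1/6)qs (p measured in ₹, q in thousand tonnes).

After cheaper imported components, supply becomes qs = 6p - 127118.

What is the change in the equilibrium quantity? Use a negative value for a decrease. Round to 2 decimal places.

Before the shock: 231900 - 5p = 6p - 168060 ⇒ 399960 = 11p ⇒ p = 36360, q = 50100.
The shock moves the curves to qd = 231900 - 5p and qs = 6p - 127118.
New equilibrium: 231900 - 5p = 6p - 127118 ⇒ 359018 = 11p ⇒ p = 32638, q = 68710.
Δq = 68710 − 50100 = +18610.00.

+18610.00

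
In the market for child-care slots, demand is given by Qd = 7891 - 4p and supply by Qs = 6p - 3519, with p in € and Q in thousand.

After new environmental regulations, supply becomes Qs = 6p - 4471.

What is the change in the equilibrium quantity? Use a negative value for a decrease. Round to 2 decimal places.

-380.80

Original equilibrium: 7891 - 4p = 6p - 3519 gives 11410 = 10p, so p = 1141 and Q = 3327.
With the change applied: demand Qd = 7891 - 4p, supply Qs = 6p - 4471.
Clearing the new market: 7891 - 4p = 6p - 4471, so p = 1236.2 and Q = 2946.2.
ΔQ = 2946.2 − 3327 = -380.80.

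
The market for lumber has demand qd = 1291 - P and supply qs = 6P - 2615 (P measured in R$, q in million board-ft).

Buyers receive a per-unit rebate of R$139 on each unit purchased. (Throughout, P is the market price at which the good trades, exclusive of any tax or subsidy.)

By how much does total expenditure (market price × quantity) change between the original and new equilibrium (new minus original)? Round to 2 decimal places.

Initially, 1291 - P = 6P - 2615, so 3906 = 7P and P = 558, q = 733.
Since buyers' out-of-pocket price is the market price minus the rebate, the effective demand curve becomes qd = 1430 - P.
Clearing the new market: 1430 - P = 6P - 2615, so P = 4045/7 ≈ 577.8571 and q = 5965/7 ≈ 852.1429.
Expenditure moves from 558×733 = 409014 to 577.8571×852.1429 = 492416.8367; change = +83402.84.

+83402.84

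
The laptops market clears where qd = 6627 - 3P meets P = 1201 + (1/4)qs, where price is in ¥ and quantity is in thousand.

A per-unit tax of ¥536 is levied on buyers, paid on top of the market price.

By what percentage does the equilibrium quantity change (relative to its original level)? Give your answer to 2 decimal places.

Solve the original market: 6627 - 3P = 4P - 4804, hence P = 1633 and q = 1728.
Since buyers pay the price plus the tax, the effective demand curve becomes qd = 5019 - 3P.
Equate the new curves: 5019 - 3P = 4P - 4804, giving 9823 = 7P, P = 9823/7 ≈ 1403.2857, q = 5664/7 ≈ 809.1429.
%Δq = (809.1429 − 1728) / 1728 × 100 = -53.17%.

-53.17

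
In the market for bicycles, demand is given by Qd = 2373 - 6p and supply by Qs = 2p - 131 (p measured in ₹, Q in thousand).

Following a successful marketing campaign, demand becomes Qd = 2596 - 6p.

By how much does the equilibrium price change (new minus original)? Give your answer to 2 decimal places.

Initially, 2373 - 6p = 2p - 131, so 2504 = 8p and p = 313, Q = 495.
After the shift, demand is Qd = 2596 - 6p and supply is Qs = 2p - 131.
Equate the new curves: 2596 - 6p = 2p - 131, giving 2727 = 8p, p = 340.875, Q = 550.75.
Δp = 340.875 − 313 = +27.88.

+27.88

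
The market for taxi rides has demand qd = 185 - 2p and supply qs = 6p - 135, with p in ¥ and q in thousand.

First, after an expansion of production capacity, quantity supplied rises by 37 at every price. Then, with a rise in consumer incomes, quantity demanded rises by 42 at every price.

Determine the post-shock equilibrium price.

Original equilibrium: 185 - 2p = 6p - 135 gives 320 = 8p, so p = 40 and q = 105.
The new curves are qd = 227 - 2p (demand) and qs = 6p - 98 (supply).
Clearing the new market: 227 - 2p = 6p - 98, so p = 40.625 and q = 145.75.

40.625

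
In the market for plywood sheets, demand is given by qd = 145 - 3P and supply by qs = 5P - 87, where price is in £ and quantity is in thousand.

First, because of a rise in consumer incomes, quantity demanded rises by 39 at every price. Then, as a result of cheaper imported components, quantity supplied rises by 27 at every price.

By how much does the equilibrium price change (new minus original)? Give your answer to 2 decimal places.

Solve the original market: 145 - 3P = 5P - 87, hence P = 29 and q = 58.
The shock moves the curves to qd = 184 - 3P and qs = 5P - 60.
Equate the new curves: 184 - 3P = 5P - 60, giving 244 = 8P, P = 30.5, q = 92.5.
ΔP = 30.5 − 29 = +1.50.

+1.50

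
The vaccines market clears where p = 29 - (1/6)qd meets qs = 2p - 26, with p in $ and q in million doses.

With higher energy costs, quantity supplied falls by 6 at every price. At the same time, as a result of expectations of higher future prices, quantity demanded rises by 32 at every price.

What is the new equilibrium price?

Original equilibrium: 174 - 6p = 2p - 26 gives 200 = 8p, so p = 25 and q = 24.
The shock moves the curves to qd = 206 - 6p and qs = 2p - 32.
Equate the new curves: 206 - 6p = 2p - 32, giving 238 = 8p, p = 29.75, q = 27.5.

29.75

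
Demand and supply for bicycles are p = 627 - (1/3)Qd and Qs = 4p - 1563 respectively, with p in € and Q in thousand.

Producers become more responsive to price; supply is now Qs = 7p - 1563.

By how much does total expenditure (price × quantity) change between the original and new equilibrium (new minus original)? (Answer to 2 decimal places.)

+92722.32

Initially, 1881 - 3p = 4p - 1563, so 3444 = 7p and p = 492, Q = 405.
The shock moves the curves to Qd = 1881 - 3p and Qs = 7p - 1563.
Setting them equal: 1881 - 3p = 7p - 1563 → 3444 = 10p, so p = 344.4 and Q = 847.8.
Expenditure moves from 492×405 = 199260 to 344.4×847.8 = 291982.32; change = +92722.32.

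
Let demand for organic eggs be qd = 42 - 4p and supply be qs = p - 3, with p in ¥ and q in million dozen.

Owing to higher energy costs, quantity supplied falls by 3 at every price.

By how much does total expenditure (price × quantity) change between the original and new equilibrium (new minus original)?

-19.44

Before the shock: 42 - 4p = p - 3 ⇒ 45 = 5p ⇒ p = 9, q = 6.
The shock moves the curves to qd = 42 - 4p and qs = p - 6.
New equilibrium: 42 - 4p = p - 6 ⇒ 48 = 5p ⇒ p = 9.6, q = 3.6.
Expenditure moves from 9×6 = 54 to 9.6×3.6 = 34.56; change = -19.44.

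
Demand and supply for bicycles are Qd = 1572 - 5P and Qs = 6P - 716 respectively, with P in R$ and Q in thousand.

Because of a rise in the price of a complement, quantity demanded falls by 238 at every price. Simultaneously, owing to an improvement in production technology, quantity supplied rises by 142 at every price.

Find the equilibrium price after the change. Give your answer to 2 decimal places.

173.45

Original equilibrium: 1572 - 5P = 6P - 716 gives 2288 = 11P, so P = 208 and Q = 532.
The new curves are Qd = 1334 - 5P (demand) and Qs = 6P - 574 (supply).
Equate the new curves: 1334 - 5P = 6P - 574, giving 1908 = 11P, P = 1908/11 ≈ 173.4545, Q = 5134/11 ≈ 466.7273.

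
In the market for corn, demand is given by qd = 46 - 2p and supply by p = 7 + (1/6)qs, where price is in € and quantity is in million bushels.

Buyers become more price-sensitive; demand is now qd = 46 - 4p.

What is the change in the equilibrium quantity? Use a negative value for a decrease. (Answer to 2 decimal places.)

Initially, 46 - 2p = 6p - 42, so 88 = 8p and p = 11, q = 24.
With the change applied: demand qd = 46 - 4p, supply qs = 6p - 42.
Equate the new curves: 46 - 4p = 6p - 42, giving 88 = 10p, p = 8.8, q = 10.8.
Δq = 10.8 − 24 = -13.20.

-13.20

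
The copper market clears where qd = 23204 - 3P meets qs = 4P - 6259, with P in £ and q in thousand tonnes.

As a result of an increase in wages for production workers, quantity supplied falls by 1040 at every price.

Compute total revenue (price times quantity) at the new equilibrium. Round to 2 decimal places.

Original equilibrium: 23204 - 3P = 4P - 6259 gives 29463 = 7P, so P = 4209 and q = 10577.
The new curves are qd = 23204 - 3P (demand) and qs = 4P - 7299 (supply).
Clearing the new market: 23204 - 3P = 4P - 7299, so P = 30503/7 ≈ 4357.5714 and q = 70919/7 ≈ 10131.2857.
New expenditure = 4357.5714 × 10131.2857 = 44147801.16.

44147801.16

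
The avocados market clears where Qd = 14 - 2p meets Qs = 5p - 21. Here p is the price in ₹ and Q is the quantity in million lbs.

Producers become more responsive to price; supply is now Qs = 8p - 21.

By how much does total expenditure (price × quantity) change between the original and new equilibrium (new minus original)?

Initially, 14 - 2p = 5p - 21, so 35 = 7p and p = 5, Q = 4.
With the change applied: demand Qd = 14 - 2p, supply Qs = 8p - 21.
Setting them equal: 14 - 2p = 8p - 21 → 35 = 10p, so p = 3.5 and Q = 7.
Expenditure moves from 5×4 = 20 to 3.5×7 = 24.5; change = +4.5.

+4.5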